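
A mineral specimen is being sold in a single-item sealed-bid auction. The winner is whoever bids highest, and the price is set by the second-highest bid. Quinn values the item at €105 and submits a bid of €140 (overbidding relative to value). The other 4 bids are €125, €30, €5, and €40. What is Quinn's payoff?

-€20

Highest competing bid: €125.
Quinn's bid €140 is the highest overall, so Quinn wins and pays the second-highest bid, €125.
Payoff = value − price = €105 − €125 = -€20.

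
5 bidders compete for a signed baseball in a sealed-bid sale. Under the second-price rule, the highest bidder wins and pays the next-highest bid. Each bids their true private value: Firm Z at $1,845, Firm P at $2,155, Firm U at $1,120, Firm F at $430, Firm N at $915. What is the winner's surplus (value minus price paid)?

Surplus = $310.

Bids in descending order: Firm P $2,155; Firm Z $1,845; Firm U $1,120; Firm N $915; Firm F $430.
Firm P wins with the top bid and pays the second-highest, $1,845.
Surplus = $2,155 − $1,845 = $310.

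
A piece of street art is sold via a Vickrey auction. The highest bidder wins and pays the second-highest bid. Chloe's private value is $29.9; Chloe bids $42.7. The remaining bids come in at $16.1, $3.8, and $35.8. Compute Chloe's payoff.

Highest competing bid: $35.8.
Chloe's bid $42.7 is the highest overall, so Chloe wins and pays the second-highest bid, $35.8.
Payoff = value − price = $29.9 − $35.8 = -$5.9.

-$5.9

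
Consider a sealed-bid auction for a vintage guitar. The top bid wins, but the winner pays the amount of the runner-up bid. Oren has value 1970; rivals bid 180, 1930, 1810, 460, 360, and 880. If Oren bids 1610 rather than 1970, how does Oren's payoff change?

The highest competing bid is 1930.
Bidding truthfully at 1970: Oren has the top bid, wins, and pays the second-highest bid 1930. Payoff = 1970 − 1930 = 40.
Bidding 1610: the top bid is 1930 (a rival), so Oren loses. Payoff = 0.
Change = 0 − 40 = -40.

Payoff change: -40.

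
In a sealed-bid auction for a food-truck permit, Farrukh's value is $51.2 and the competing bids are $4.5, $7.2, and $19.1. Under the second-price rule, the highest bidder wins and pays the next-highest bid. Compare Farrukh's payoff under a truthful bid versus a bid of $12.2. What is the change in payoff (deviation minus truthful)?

-$32.1

The highest competing bid is $19.1.
Bidding truthfully at $51.2: Farrukh has the top bid, wins, and pays the second-highest bid $19.1. Payoff = $51.2 − $19.1 = $32.1.
Bidding $12.2: the top bid is $19.1 (a rival), so Farrukh loses. Payoff = $0.0.
Change = $0.0 − $32.1 = -$32.1.
Deviating from a truthful bid can only lose payoff in a second-price auction — never gain.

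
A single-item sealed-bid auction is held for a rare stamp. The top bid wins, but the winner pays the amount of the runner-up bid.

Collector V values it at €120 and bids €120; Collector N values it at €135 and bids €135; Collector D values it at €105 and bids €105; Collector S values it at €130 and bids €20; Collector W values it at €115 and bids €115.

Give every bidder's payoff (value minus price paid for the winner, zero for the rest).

Collector V €0, Collector N €15, Collector D €0, Collector S €0, Collector W €0.

Ordered from highest: Collector N €135; Collector V €120; Collector W €115; Collector D €105; Collector S €20.
Collector N has the top bid and wins; the price is the second-highest bid, €120.
Collector N's payoff = €135 − €120 = €15. All other bidders lose, so their payoff is 0.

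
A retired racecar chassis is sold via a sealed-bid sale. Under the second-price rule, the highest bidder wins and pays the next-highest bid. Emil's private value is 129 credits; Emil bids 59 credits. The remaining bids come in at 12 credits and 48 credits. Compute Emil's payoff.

Highest competing bid: 48 credits.
Emil's bid 59 credits is the highest overall, so Emil wins and pays the second-highest bid, 48 credits.
Payoff = value − price = 129 credits − 48 credits = 81 credits.

81 credits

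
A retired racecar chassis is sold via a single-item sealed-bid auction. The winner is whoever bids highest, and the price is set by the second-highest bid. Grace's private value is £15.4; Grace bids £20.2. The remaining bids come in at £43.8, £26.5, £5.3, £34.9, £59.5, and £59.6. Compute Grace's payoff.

Payoff = £0.0.

Highest competing bid: £59.6.
Grace's bid £20.2 is not the highest, so Grace loses, pays nothing, and earns zero payoff.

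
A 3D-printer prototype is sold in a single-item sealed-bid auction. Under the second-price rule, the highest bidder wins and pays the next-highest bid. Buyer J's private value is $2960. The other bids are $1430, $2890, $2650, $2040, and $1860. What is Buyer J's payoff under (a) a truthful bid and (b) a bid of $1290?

Truthful: $70; alternative: $0.

The highest competing bid is $2890.
Bidding truthfully at $2960: Buyer J has the top bid, wins, and pays the second-highest bid $2890. Payoff = $2960 − $2890 = $70.
Bidding $1290: the top bid is $2890 (a rival), so Buyer J loses. Payoff = $0.
This is the dominant-strategy logic: truthful bidding weakly beats any alternative.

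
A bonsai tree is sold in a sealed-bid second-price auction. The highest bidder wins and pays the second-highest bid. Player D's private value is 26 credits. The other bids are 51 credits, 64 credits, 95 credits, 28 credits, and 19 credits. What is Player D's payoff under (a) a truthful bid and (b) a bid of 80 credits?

Truthful: 0 credits; alternative: 0 credits.

The highest competing bid is 95 credits.
Bidding truthfully at 26 credits: the top bid is 95 credits (a rival), so Player D loses. Payoff = 0 credits.
Bidding 80 credits: the top bid is 95 credits (a rival), so Player D loses. Payoff = 0 credits.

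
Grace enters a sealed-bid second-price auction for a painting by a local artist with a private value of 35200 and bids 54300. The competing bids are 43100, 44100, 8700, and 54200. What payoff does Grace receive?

Payoff = -19000.

Highest competing bid: 54200.
Grace's bid 54300 is the highest overall, so Grace wins and pays the second-highest bid, 54200.
Payoff = value − price = 35200 − 54200 = -19000.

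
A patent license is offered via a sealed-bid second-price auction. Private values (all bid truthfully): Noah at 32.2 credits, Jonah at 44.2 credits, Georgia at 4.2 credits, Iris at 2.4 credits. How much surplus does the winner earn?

Winner's surplus: 12.0 credits.

Ranking the bids: Jonah 44.2 credits > Noah 32.2 credits > Georgia 4.2 credits > Iris 2.4 credits.
Jonah wins with the top bid and pays the second-highest, 32.2 credits.
Surplus = 44.2 credits − 32.2 credits = 12.0 credits.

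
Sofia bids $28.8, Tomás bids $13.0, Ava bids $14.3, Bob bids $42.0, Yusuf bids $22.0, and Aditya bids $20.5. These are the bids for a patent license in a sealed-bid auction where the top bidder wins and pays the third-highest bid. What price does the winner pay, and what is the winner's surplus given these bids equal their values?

Sorted high to low: Bob $42.0; Sofia $28.8; Yusuf $22.0; Aditya $20.5; Ava $14.3; Tomás $13.0.
Bob is the highest bidder, so Bob wins.
Under the third-price rule, the price is the third-highest bid: $22.0.
Surplus = $42.0 − $22.0 = $20.0.

The winner pays $22.0 for a surplus of $20.0.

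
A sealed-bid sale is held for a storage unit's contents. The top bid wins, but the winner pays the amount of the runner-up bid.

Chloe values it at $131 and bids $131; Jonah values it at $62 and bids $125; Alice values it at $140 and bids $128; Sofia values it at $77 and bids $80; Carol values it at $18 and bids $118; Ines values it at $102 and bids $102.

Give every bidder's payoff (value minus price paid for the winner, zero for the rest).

Chloe $3, Jonah $0, Alice $0, Sofia $0, Carol $0, Ines $0.

Ordered from highest: Chloe $131, then Alice $128, then Jonah $125, then Carol $118, then Ines $102, then Sofia $80.
Chloe has the top bid and wins; the price is the second-highest bid, $128.
Chloe's payoff = $131 − $128 = $3. All other bidders lose, so their payoff is 0.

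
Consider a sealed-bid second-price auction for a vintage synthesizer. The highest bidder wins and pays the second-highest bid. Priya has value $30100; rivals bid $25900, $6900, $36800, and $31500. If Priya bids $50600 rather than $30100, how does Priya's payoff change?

The highest competing bid is $36800.
Bidding truthfully at $30100: the top bid is $36800 (a rival), so Priya loses. Payoff = $0.
Bidding $50600: Priya has the top bid, wins, and pays the second-highest bid $36800. Payoff = $30100 − $36800 = -$6700.
Change = -$6700 − $0 = -$6700.
This is the dominant-strategy logic: truthful bidding weakly beats any alternative.

Change in payoff: -$6700.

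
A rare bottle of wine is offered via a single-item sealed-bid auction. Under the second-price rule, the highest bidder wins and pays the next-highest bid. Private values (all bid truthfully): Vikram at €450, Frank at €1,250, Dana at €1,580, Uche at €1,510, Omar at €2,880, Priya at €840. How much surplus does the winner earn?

Bids in descending order: Omar €2,880; Dana €1,580; Uche €1,510; Frank €1,250; Priya €840; Vikram €450.
Omar wins with the top bid and pays the second-highest, €1,580.
Surplus = €2,880 − €1,580 = €1,300.

Winner's surplus: €1,300.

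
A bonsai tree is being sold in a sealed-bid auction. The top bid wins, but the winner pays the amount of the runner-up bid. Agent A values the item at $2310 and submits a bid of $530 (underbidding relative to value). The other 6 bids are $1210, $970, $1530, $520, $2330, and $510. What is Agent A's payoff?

Agent A's payoff: $0.

Highest competing bid: $2330.
Agent A's bid $530 is not the highest, so Agent A loses, pays nothing, and earns zero payoff.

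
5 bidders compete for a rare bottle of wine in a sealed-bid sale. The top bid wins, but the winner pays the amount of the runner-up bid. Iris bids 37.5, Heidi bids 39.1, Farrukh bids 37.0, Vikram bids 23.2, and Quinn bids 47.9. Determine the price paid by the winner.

The winner pays 39.1.

Ordered from highest: Quinn 47.9 > Heidi 39.1 > Iris 37.5 > Farrukh 37.0 > Vikram 23.2.
Quinn has the highest bid, so Quinn wins.
The second-highest bid is 39.1, so that is what Quinn pays.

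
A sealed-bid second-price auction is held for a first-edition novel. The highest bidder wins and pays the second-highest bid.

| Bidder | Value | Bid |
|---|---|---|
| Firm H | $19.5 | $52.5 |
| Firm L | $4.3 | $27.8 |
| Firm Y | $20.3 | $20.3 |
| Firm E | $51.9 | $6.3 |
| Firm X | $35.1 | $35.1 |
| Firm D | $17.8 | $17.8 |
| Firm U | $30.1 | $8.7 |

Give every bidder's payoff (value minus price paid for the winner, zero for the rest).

Sorted high to low: Firm H $52.5; Firm X $35.1; Firm L $27.8; Firm Y $20.3; Firm D $17.8; Firm U $8.7; Firm E $6.3.
Firm H has the top bid and wins; the price is the second-highest bid, $35.1.
Firm H's payoff = $19.5 − $35.1 = -$15.6. All other bidders lose, so their payoff is 0.

Payoffs: Firm H -$15.6, Firm L $0.0, Firm Y $0.0, Firm E $0.0, Firm X $0.0, Firm D $0.0, Firm U $0.0.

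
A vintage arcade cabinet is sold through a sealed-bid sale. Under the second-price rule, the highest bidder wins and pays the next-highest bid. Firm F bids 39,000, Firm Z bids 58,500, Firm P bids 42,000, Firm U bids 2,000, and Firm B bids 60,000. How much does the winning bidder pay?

Ranking the bids: Firm B 60,000 > Firm Z 58,500 > Firm P 42,000 > Firm F 39,000 > Firm U 2,000.
Firm B has the highest bid, so Firm B wins.
The second-highest bid is 58,500, so that is what Firm B pays.

58,500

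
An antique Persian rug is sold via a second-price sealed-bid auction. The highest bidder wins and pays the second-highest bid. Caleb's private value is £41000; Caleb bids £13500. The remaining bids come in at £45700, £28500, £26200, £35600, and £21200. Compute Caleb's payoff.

Highest competing bid: £45700.
Caleb's bid £13500 is not the highest, so Caleb loses, pays nothing, and earns zero payoff.

£0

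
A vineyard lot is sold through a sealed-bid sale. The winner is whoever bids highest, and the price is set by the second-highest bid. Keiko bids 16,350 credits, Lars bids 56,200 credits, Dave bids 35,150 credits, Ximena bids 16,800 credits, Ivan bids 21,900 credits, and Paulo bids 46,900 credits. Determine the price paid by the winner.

Ranking the bids: Lars 56,200 credits; Paulo 46,900 credits; Dave 35,150 credits; Ivan 21,900 credits; Ximena 16,800 credits; Keiko 16,350 credits.
Lars has the highest bid, so Lars wins.
The second-highest bid is 46,900 credits, so that is what Lars pays.

The winner pays 46,900 credits.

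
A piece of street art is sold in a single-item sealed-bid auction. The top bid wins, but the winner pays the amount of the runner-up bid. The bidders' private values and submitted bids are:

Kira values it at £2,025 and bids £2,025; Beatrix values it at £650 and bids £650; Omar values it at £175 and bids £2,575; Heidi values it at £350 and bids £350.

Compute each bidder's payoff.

Kira £0, Beatrix £0, Omar -£1,850, Heidi £0.

Ranking the bids: Omar £2,575, then Kira £2,025, then Beatrix £650, then Heidi £350.
Omar has the top bid and wins; the price is the second-highest bid, £2,025.
Omar's payoff = £175 − £2,025 = -£1,850. All other bidders lose, so their payoff is 0.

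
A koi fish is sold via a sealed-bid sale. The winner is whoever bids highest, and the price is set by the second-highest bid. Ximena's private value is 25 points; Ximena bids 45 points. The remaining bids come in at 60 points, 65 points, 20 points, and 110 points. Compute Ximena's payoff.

Payoff = 0 points.

Highest competing bid: 110 points.
Ximena's bid 45 points is not the highest, so Ximena loses, pays nothing, and earns zero payoff.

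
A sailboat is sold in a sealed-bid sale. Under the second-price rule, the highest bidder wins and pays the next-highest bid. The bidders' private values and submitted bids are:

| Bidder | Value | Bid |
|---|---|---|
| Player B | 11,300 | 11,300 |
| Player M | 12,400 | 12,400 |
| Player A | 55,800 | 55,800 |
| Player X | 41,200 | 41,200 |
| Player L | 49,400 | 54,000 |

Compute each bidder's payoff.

Payoffs: Player B 0, Player M 0, Player A 1,800, Player X 0, Player L 0.

Ordered from highest: Player A 55,800; Player L 54,000; Player X 41,200; Player M 12,400; Player B 11,300.
Player A has the top bid and wins; the price is the second-highest bid, 54,000.
Player A's payoff = 55,800 − 54,000 = 1,800. All other bidders lose, so their payoff is 0.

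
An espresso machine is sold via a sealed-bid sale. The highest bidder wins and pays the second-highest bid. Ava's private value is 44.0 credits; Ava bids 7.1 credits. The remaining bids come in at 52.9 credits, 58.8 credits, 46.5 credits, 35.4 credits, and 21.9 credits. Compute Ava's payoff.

Ava's payoff: 0.0 credits.

Highest competing bid: 58.8 credits.
Ava's bid 7.1 credits is not the highest, so Ava loses, pays nothing, and earns zero payoff.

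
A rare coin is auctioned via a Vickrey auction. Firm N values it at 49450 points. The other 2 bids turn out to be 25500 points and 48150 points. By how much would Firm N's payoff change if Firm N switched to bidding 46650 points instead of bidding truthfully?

Payoff change: -1300 points.

The highest competing bid is 48150 points.
Bidding truthfully at 49450 points: Firm N has the top bid, wins, and pays the second-highest bid 48150 points. Payoff = 49450 points − 48150 points = 1300 points.
Bidding 46650 points: the top bid is 48150 points (a rival), so Firm N loses. Payoff = 0 points.
Change = 0 points − 1300 points = -1300 points.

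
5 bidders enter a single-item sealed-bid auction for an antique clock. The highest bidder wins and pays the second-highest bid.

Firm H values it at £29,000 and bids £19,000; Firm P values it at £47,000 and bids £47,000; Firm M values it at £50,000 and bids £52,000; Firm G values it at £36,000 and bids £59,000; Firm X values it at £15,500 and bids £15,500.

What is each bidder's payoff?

Bids in descending order: Firm G £59,000 > Firm M £52,000 > Firm P £47,000 > Firm H £19,000 > Firm X £15,500.
Firm G has the top bid and wins; the price is the second-highest bid, £52,000.
Firm G's payoff = £36,000 − £52,000 = -£16,000. All other bidders lose, so their payoff is 0.

Payoffs: Firm H £0, Firm P £0, Firm M £0, Firm G -£16,000, Firm X £0.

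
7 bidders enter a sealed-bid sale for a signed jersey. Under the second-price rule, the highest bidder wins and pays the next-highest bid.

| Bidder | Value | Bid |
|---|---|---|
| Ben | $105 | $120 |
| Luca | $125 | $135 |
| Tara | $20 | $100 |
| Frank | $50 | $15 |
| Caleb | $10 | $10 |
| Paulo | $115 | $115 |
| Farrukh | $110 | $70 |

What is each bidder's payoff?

Sorted high to low: Luca $135, then Ben $120, then Paulo $115, then Tara $100, then Farrukh $70, then Frank $15, then Caleb $10.
Luca has the top bid and wins; the price is the second-highest bid, $120.
Luca's payoff = $125 − $120 = $5. All other bidders lose, so their payoff is 0.

Payoffs: Ben $0, Luca $5, Tara $0, Frank $0, Caleb $0, Paulo $0, Farrukh $0.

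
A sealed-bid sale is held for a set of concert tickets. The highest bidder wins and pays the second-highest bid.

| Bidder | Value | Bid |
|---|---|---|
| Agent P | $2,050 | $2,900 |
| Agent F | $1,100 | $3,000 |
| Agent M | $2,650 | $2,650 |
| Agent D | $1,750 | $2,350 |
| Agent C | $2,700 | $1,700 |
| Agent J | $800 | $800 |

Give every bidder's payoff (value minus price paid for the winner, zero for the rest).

Payoffs: Agent P $0, Agent F -$1,800, Agent M $0, Agent D $0, Agent C $0, Agent J $0.

Bids in descending order: Agent F $3,000, then Agent P $2,900, then Agent M $2,650, then Agent D $2,350, then Agent C $1,700, then Agent J $800.
Agent F has the top bid and wins; the price is the second-highest bid, $2,900.
Agent F's payoff = $1,100 − $2,900 = -$1,800. All other bidders lose, so their payoff is 0.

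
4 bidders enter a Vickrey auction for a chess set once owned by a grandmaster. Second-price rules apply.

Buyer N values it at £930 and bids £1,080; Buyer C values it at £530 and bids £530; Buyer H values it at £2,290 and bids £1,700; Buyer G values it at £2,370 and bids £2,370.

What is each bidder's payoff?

Payoffs: Buyer N £0, Buyer C £0, Buyer H £0, Buyer G £670.

Sorted high to low: Buyer G £2,370 > Buyer H £1,700 > Buyer N £1,080 > Buyer C £530.
Buyer G has the top bid and wins; the price is the second-highest bid, £1,700.
Buyer G's payoff = £2,370 − £1,700 = £670. All other bidders lose, so their payoff is 0.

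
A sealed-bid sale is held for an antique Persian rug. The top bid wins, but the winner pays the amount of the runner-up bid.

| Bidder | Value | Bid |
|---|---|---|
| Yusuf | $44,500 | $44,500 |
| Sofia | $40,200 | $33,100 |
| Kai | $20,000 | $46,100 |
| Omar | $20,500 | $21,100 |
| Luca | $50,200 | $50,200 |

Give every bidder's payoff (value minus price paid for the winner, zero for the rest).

Yusuf $0, Sofia $0, Kai $0, Omar $0, Luca $4,100.

Sorted high to low: Luca $50,200; Kai $46,100; Yusuf $44,500; Sofia $33,100; Omar $21,100.
Luca has the top bid and wins; the price is the second-highest bid, $46,100.
Luca's payoff = $50,200 − $46,100 = $4,100. All other bidders lose, so their payoff is 0.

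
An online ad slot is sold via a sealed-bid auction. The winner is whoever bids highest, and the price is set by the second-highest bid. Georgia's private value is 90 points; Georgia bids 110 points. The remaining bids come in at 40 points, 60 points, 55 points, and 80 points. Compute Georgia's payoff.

10 points

Highest competing bid: 80 points.
Georgia's bid 110 points is the highest overall, so Georgia wins and pays the second-highest bid, 80 points.
Payoff = value − price = 90 points − 80 points = 10 points.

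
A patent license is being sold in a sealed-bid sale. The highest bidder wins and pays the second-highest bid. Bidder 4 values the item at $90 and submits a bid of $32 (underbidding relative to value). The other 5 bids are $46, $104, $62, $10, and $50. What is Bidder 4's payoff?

Payoff = $0.

Highest competing bid: $104.
Bidder 4's bid $32 is not the highest, so Bidder 4 loses, pays nothing, and earns zero payoff.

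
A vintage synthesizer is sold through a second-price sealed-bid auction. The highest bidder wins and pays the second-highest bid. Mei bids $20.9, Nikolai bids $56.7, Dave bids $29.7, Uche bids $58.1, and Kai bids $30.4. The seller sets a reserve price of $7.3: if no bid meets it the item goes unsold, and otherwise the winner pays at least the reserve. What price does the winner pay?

Bids in descending order: Uche $58.1, then Nikolai $56.7, then Kai $30.4, then Dave $29.7, then Mei $20.9.
Uche has the highest bid, so Uche wins.
The second-highest bid is $56.7, which exceeds the reserve, so that sets the price.

$56.7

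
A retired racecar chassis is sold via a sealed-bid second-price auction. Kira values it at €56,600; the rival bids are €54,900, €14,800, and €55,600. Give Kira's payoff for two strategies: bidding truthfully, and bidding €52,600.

The highest competing bid is €55,600.
Bidding truthfully at €56,600: Kira has the top bid, wins, and pays the second-highest bid €55,600. Payoff = €56,600 − €55,600 = €1,000.
Bidding €52,600: the top bid is €55,600 (a rival), so Kira loses. Payoff = €0.
This is the dominant-strategy logic: truthful bidding weakly beats any alternative.

Truthful: €1,000; alternative: €0.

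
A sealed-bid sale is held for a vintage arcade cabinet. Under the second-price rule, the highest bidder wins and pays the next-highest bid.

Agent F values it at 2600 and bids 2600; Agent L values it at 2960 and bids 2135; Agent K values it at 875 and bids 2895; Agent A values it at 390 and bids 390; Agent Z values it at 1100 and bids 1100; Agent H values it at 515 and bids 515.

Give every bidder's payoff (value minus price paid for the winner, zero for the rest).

Ranking the bids: Agent K 2895 > Agent F 2600 > Agent L 2135 > Agent Z 1100 > Agent H 515 > Agent A 390.
Agent K has the top bid and wins; the price is the second-highest bid, 2600.
Agent K's payoff = 875 − 2600 = -1725. All other bidders lose, so their payoff is 0.

Payoffs: Agent F 0, Agent L 0, Agent K -1725, Agent A 0, Agent Z 0, Agent H 0.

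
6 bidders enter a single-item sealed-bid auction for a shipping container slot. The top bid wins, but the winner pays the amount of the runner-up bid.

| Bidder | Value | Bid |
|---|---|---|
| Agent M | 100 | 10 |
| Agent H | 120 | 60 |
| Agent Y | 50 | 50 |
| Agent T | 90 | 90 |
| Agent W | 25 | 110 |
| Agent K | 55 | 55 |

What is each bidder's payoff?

Payoffs: Agent M 0, Agent H 0, Agent Y 0, Agent T 0, Agent W -65, Agent K 0.

Ranking the bids: Agent W 110 > Agent T 90 > Agent H 60 > Agent K 55 > Agent Y 50 > Agent M 10.
Agent W has the top bid and wins; the price is the second-highest bid, 90.
Agent W's payoff = 25 − 90 = -65. All other bidders lose, so their payoff is 0.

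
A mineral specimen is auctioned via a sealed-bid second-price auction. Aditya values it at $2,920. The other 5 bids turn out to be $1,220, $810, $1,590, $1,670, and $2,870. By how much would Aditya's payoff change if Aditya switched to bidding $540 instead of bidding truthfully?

-$50

The highest competing bid is $2,870.
Bidding truthfully at $2,920: Aditya has the top bid, wins, and pays the second-highest bid $2,870. Payoff = $2,920 − $2,870 = $50.
Bidding $540: the top bid is $2,870 (a rival), so Aditya loses. Payoff = $0.
Change = $0 − $50 = -$50.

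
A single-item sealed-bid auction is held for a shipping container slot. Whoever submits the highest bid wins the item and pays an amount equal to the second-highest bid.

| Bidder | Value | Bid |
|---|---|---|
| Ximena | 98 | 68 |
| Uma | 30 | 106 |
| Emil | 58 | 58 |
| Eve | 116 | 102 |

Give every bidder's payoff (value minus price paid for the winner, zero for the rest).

Bids in descending order: Uma 106 > Eve 102 > Ximena 68 > Emil 58.
Uma has the top bid and wins; the price is the second-highest bid, 102.
Uma's payoff = 30 − 102 = -72. All other bidders lose, so their payoff is 0.

Payoffs: Ximena 0, Uma -72, Emil 0, Eve 0.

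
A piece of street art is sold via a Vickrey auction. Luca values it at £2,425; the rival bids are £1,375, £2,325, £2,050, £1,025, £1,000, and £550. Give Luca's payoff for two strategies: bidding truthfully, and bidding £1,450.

The highest competing bid is £2,325.
Bidding truthfully at £2,425: Luca has the top bid, wins, and pays the second-highest bid £2,325. Payoff = £2,425 − £2,325 = £100.
Bidding £1,450: the top bid is £2,325 (a rival), so Luca loses. Payoff = £0.
This is the dominant-strategy logic: truthful bidding weakly beats any alternative.

(a) £100  (b) £0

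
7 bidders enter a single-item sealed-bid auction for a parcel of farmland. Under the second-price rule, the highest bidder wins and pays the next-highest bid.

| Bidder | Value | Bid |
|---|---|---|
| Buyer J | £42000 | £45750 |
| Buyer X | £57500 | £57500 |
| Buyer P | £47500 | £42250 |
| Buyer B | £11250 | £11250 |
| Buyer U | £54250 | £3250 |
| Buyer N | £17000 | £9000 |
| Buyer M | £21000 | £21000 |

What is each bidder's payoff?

Bids in descending order: Buyer X £57500; Buyer J £45750; Buyer P £42250; Buyer M £21000; Buyer B £11250; Buyer N £9000; Buyer U £3250.
Buyer X has the top bid and wins; the price is the second-highest bid, £45750.
Buyer X's payoff = £57500 − £45750 = £11750. All other bidders lose, so their payoff is 0.

Buyer J £0, Buyer X £11750, Buyer P £0, Buyer B £0, Buyer U £0, Buyer N £0, Buyer M £0.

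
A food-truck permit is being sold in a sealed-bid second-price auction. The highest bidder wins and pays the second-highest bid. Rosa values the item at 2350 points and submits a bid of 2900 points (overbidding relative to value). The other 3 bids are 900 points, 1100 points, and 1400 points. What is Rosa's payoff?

Highest competing bid: 1400 points.
Rosa's bid 2900 points is the highest overall, so Rosa wins and pays the second-highest bid, 1400 points.
Payoff = value − price = 2350 points − 1400 points = 950 points.

950 points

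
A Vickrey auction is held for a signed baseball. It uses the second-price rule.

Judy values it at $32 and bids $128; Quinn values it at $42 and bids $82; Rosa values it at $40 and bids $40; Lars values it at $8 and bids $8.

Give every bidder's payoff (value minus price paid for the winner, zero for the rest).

Bids in descending order: Judy $128; Quinn $82; Rosa $40; Lars $8.
Judy has the top bid and wins; the price is the second-highest bid, $82.
Judy's payoff = $32 − $82 = -$50. All other bidders lose, so their payoff is 0.

Payoffs: Judy -$50, Quinn $0, Rosa $0, Lars $0.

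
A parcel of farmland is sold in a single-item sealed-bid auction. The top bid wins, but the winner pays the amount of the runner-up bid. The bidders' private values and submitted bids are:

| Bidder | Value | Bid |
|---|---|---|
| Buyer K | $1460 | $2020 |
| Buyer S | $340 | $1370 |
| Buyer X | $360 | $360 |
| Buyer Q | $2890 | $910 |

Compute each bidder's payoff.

Ranking the bids: Buyer K $2020, then Buyer S $1370, then Buyer Q $910, then Buyer X $360.
Buyer K has the top bid and wins; the price is the second-highest bid, $1370.
Buyer K's payoff = $1460 − $1370 = $90. All other bidders lose, so their payoff is 0.

Buyer K $90, Buyer S $0, Buyer X $0, Buyer Q $0.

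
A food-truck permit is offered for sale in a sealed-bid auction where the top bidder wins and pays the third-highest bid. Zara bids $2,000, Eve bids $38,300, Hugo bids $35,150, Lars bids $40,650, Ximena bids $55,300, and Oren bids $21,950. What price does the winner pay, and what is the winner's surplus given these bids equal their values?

The winner pays $38,300 for a surplus of $17,000.

Ranking the bids: Ximena $55,300, then Lars $40,650, then Eve $38,300, then Hugo $35,150, then Oren $21,950, then Zara $2,000.
Ximena is the highest bidder, so Ximena wins.
Under the third-price rule, the price is the third-highest bid: $38,300.
Surplus = $55,300 − $38,300 = $17,000.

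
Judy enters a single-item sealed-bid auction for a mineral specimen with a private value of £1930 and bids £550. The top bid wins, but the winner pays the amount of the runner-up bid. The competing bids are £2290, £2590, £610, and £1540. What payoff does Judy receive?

Judy's payoff: £0.

Highest competing bid: £2590.
Judy's bid £550 is not the highest, so Judy loses, pays nothing, and earns zero payoff.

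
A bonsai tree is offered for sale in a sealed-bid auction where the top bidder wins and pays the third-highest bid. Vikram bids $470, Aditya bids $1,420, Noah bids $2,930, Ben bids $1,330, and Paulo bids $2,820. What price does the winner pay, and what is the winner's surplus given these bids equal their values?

Sorted high to low: Noah $2,930 > Paulo $2,820 > Aditya $1,420 > Ben $1,330 > Vikram $470.
Noah is the highest bidder, so Noah wins.
Under the third-price rule, the price is the third-highest bid: $1,420.
Surplus = $2,930 − $1,420 = $1,510.

Price $1,420; surplus $1,510.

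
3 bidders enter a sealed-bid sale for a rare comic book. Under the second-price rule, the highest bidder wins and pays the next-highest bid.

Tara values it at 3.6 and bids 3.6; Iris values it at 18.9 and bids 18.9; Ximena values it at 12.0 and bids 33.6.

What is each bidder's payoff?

Tara 0.0, Iris 0.0, Ximena -6.9.

Ranking the bids: Ximena 33.6; Iris 18.9; Tara 3.6.
Ximena has the top bid and wins; the price is the second-highest bid, 18.9.
Ximena's payoff = 12.0 − 18.9 = -6.9. All other bidders lose, so their payoff is 0.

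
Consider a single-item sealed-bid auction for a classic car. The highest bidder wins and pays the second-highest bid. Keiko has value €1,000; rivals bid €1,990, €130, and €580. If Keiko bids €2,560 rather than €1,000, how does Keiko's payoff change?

-€990

The highest competing bid is €1,990.
Bidding truthfully at €1,000: the top bid is €1,990 (a rival), so Keiko loses. Payoff = €0.
Bidding €2,560: Keiko has the top bid, wins, and pays the second-highest bid €1,990. Payoff = €1,000 − €1,990 = -€990.
Change = -€990 − €0 = -€990.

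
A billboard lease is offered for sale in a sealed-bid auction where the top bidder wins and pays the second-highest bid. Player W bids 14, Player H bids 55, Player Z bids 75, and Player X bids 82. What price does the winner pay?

75

Sorted high to low: Player X 82 > Player Z 75 > Player H 55 > Player W 14.
Player X is the highest bidder, so Player X wins.
Under the second-price rule, the price is the second-highest bid: 75.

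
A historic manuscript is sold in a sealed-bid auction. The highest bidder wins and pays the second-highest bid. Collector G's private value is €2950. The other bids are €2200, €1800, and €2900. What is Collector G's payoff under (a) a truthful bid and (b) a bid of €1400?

The highest competing bid is €2900.
Bidding truthfully at €2950: Collector G has the top bid, wins, and pays the second-highest bid €2900. Payoff = €2950 − €2900 = €50.
Bidding €1400: the top bid is €2900 (a rival), so Collector G loses. Payoff = €0.

Truthful: €50; alternative: €0.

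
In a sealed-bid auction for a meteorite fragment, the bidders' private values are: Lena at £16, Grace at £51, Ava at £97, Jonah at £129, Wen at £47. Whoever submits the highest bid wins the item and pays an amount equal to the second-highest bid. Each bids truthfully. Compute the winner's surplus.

Bids in descending order: Jonah £129; Ava £97; Grace £51; Wen £47; Lena £16.
Jonah wins with the top bid and pays the second-highest, £97.
Surplus = £129 − £97 = £32.

Surplus = £32.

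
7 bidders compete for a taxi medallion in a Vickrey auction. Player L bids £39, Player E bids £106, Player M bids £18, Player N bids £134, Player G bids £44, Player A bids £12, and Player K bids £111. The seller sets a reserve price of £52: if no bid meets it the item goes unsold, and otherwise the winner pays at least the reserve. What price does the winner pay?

£111

Ranking the bids: Player N £134; Player K £111; Player E £106; Player G £44; Player L £39; Player M £18; Player A £12.
Player N has the highest bid, so Player N wins.
The second-highest bid is £111, which exceeds the reserve, so that sets the price.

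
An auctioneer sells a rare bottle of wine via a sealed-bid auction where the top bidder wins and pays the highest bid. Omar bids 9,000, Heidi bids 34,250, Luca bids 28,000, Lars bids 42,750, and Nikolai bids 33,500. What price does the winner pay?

Sorted high to low: Lars 42,750 > Heidi 34,250 > Nikolai 33,500 > Luca 28,000 > Omar 9,000.
Lars is the highest bidder, so Lars wins.
Under the first-price rule, the price is the highest bid: 42,750.

Price paid: 42,750.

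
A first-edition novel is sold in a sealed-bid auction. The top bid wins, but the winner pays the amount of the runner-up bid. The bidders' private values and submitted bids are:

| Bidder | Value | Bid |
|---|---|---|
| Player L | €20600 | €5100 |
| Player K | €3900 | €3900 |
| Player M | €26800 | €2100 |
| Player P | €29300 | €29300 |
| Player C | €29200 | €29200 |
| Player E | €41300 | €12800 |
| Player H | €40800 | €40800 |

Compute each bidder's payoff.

Bids in descending order: Player H €40800, then Player P €29300, then Player C €29200, then Player E €12800, then Player L €5100, then Player K €3900, then Player M €2100.
Player H has the top bid and wins; the price is the second-highest bid, €29300.
Player H's payoff = €40800 − €29300 = €11500. All other bidders lose, so their payoff is 0.

Payoffs: Player L €0, Player K €0, Player M €0, Player P €0, Player C €0, Player E €0, Player H €11500.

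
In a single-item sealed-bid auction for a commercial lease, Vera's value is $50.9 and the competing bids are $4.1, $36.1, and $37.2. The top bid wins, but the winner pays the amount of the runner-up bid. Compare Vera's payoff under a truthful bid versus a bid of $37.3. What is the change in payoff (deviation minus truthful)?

$0.0

The highest competing bid is $37.2.
Bidding truthfully at $50.9: Vera has the top bid, wins, and pays the second-highest bid $37.2. Payoff = $50.9 − $37.2 = $13.7.
Bidding $37.3: Vera has the top bid, wins, and pays the second-highest bid $37.2. Payoff = $50.9 − $37.2 = $13.7.
Change = $13.7 − $13.7 = $0.0.
The bid only affects whether you win, not the price — here both bids land on the same side of the top rival bid, so the deviation is payoff-neutral.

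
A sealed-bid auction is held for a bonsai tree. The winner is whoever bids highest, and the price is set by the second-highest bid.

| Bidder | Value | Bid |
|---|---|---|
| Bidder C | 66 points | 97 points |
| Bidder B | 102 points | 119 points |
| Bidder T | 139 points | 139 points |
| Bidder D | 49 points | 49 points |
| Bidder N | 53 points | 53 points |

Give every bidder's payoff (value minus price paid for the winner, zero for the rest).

Ranking the bids: Bidder T 139 points; Bidder B 119 points; Bidder C 97 points; Bidder N 53 points; Bidder D 49 points.
Bidder T has the top bid and wins; the price is the second-highest bid, 119 points.
Bidder T's payoff = 139 points − 119 points = 20 points. All other bidders lose, so their payoff is 0.

Payoffs: Bidder C 0 points, Bidder B 0 points, Bidder T 20 points, Bidder D 0 points, Bidder N 0 points.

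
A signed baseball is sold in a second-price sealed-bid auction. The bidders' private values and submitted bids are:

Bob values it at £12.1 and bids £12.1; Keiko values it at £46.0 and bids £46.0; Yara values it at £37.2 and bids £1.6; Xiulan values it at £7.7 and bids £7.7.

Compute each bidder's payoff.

Bids in descending order: Keiko £46.0, then Bob £12.1, then Xiulan £7.7, then Yara £1.6.
Keiko has the top bid and wins; the price is the second-highest bid, £12.1.
Keiko's payoff = £46.0 − £12.1 = £33.9. All other bidders lose, so their payoff is 0.

Bob £0.0, Keiko £33.9, Yara £0.0, Xiulan £0.0.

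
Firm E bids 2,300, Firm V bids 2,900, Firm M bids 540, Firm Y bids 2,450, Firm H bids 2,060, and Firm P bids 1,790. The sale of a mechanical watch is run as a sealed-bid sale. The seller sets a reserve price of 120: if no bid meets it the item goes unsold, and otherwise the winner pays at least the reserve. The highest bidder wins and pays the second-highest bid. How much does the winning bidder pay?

Ranking the bids: Firm V 2,900; Firm Y 2,450; Firm E 2,300; Firm H 2,060; Firm P 1,790; Firm M 540.
Firm V has the highest bid, so Firm V wins.
The second-highest bid is 2,450, which exceeds the reserve, so that sets the price.

2,450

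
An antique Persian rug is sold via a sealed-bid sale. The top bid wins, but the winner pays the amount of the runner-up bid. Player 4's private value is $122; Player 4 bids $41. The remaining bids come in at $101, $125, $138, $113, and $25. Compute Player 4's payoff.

Highest competing bid: $138.
Player 4's bid $41 is not the highest, so Player 4 loses, pays nothing, and earns zero payoff.

$0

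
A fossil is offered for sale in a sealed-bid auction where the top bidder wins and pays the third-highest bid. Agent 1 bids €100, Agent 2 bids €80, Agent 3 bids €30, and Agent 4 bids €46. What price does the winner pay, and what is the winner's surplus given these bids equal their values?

Ranking the bids: Agent 1 €100; Agent 2 €80; Agent 4 €46; Agent 3 €30.
Agent 1 is the highest bidder, so Agent 1 wins.
Under the third-price rule, the price is the third-highest bid: €46.
Surplus = €100 − €46 = €54.

The winner pays €46 for a surplus of €54.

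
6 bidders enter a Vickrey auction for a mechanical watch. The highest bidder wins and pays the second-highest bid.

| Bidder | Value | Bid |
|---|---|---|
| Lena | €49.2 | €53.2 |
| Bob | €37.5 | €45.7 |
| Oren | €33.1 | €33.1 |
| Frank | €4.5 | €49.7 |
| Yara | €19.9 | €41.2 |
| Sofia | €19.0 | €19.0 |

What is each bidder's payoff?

Ranking the bids: Lena €53.2; Frank €49.7; Bob €45.7; Yara €41.2; Oren €33.1; Sofia €19.0.
Lena has the top bid and wins; the price is the second-highest bid, €49.7.
Lena's payoff = €49.2 − €49.7 = -€0.5. All other bidders lose, so their payoff is 0.

Payoffs: Lena -€0.5, Bob €0.0, Oren €0.0, Frank €0.0, Yara €0.0, Sofia €0.0.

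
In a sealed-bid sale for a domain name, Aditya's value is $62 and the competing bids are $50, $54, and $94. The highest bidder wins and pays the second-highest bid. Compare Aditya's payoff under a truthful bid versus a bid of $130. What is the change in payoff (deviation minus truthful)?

Change in payoff: -$32.

The highest competing bid is $94.
Bidding truthfully at $62: the top bid is $94 (a rival), so Aditya loses. Payoff = $0.
Bidding $130: Aditya has the top bid, wins, and pays the second-highest bid $94. Payoff = $62 − $94 = -$32.
Change = -$32 − $0 = -$32.
Deviating from a truthful bid can only lose payoff in a second-price auction — never gain.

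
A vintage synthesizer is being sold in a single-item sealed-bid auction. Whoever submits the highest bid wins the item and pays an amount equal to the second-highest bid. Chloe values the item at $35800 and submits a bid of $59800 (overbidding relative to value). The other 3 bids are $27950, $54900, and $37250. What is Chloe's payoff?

-$19100

Highest competing bid: $54900.
Chloe's bid $59800 is the highest overall, so Chloe wins and pays the second-highest bid, $54900.
Payoff = value − price = $35800 − $54900 = -$19100.
Overbidding won the item at a price above value — truthful bidding would have avoided this loss.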